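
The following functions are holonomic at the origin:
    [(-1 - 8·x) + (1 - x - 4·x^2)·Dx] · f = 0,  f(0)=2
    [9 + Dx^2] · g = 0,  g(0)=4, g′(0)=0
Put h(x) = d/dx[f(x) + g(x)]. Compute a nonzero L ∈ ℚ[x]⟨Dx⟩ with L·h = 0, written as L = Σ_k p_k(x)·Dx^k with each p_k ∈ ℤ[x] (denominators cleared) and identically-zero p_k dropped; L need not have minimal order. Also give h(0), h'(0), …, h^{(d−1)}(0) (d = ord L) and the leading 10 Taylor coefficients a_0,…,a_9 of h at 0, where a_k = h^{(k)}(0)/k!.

L = (2358 + 13068·x + 57006·x^2 + 38520·x^3 + 83520·x^4 + 31104·x^5 + 41472·x^6) + (-189 - 1413·x + 1251·x^2 + 4203·x^3 + 5580·x^4 + 11952·x^5 + 12096·x^6 + 13824·x^7)·Dx + (262 + 1452·x + 6334·x^2 + 4280·x^3 + 9280·x^4 + 3456·x^5 + 4608·x^6)·Dx^2 + (-21 - 157·x + 139·x^2 + 467·x^3 + 620·x^4 + 1328·x^5 + 1344·x^6 + 1536·x^7)·Dx^3  (order 3).
h: a_k = 2, -16, 54, 286, 650, 21477/10, 6174, 2610329/140, 52722, 169992871/1120, …
ICs: h(0) = 2, h′(0) = -16, h′′(0) = 108.

f: a_k = 2, 2, 10, 18, 58, 130, 362, 882, 2330, 5858, …
g: a_k = 4, 0, -18, 0, 27/2, 0, -81/20, 0, 729/1120, 0, …
L₀ := lclm(L_f,L_g); ord L₀ ≤ 1+2.
Derive L from L₀ (diff closure).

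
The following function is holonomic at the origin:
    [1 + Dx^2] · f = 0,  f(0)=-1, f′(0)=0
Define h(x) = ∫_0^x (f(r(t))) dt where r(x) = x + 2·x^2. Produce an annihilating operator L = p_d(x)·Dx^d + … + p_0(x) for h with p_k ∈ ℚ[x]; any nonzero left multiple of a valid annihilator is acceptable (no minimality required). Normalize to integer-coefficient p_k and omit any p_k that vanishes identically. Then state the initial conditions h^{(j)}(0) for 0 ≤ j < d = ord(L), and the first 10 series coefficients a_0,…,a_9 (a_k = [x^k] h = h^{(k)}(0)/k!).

f: a_k = -1, 0, 1/2, 0, -1/24, 0, 1/720, 0, -1/40320, 0, …
h₀=f(r): pull back L_f along r ⇒ L₀.
h=∫h₀ ⇒ L = L₀·Dx.
L = (1 + 12·x + 48·x^2 + 64·x^3)·Dx - 4·Dx^2 + (1 + 4·x)·Dx^3  (order 3).
h: a_k = 0, -1, 0, 1/6, 1/2, 47/120, -1/18, -719/5040, -79/480, -23521/362880, …
ICs: h(0) = 0, h′(0) = -1, h′′(0) = 0.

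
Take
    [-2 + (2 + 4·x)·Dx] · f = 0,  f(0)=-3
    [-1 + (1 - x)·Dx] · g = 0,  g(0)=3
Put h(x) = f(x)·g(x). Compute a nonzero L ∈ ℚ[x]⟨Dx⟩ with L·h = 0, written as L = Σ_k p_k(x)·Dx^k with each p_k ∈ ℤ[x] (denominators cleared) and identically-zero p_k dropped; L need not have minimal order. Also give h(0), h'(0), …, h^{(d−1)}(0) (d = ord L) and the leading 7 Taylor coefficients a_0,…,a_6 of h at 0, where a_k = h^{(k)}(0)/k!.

f: a_k = -3, -3, 3/2, -3/2, 15/8, -21/8, 63/16, …
g: a_k = 3, 3, 3, 3, 3, 3, 3, …
L₀ := L_f ⊗_s L_g (sym. prod.), ord ≤ 1.
L = (2 + x) + (-1 - x + 2·x^2)·Dx  (order 1).
h: a_k = -9, -18, -27/2, -18, -99/8, -81/4, -135/16, …
ICs: h(0) = -9.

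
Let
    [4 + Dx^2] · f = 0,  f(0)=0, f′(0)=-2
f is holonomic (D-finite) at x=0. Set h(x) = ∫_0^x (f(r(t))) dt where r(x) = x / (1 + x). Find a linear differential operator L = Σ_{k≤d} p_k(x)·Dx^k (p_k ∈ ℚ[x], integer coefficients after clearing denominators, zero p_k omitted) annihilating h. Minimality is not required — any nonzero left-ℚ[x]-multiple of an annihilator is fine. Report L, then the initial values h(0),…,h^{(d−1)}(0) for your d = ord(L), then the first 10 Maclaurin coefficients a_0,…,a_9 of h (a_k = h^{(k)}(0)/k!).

f: a_k = 0, -2, 0, 4/3, 0, -4/15, 0, 8/315, 0, -4/2835, …
f∘r: x↦r, Dx↦Dx/r' in L_f ⇒ L₀.
h=∫₀ˣh₀: take L = L₀·Dx.
L = 4·Dx + (2 + 6·x + 6·x^2 + 2·x^3)·Dx^2 + (1 + 4·x + 6·x^2 + 4·x^3 + x^4)·Dx^3  (order 3).
h: a_k = 0, 0, -1, 2/3, -1/6, -2/5, 43/45, -10/7, 2209/1260, -758/405, …
ICs: h(0) = 0, h′(0) = 0, h′′(0) = -2.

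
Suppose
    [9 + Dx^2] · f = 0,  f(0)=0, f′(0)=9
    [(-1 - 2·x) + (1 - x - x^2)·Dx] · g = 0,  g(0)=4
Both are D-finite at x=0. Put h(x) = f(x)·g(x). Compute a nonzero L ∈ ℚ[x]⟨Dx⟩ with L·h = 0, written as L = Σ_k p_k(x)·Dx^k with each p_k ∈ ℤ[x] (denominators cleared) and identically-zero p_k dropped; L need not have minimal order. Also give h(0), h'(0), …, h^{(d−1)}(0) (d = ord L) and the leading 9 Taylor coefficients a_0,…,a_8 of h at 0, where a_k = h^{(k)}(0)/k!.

f: a_k = 0, 9, 0, -27/2, 0, 243/40, 0, -729/560, 0, …
g: a_k = 4, 4, 8, 12, 20, 32, 52, 84, 136, …
Sym-product of L_f,L_g gives L₀ (≤ ord 2).
L = (-7 + 9·x + 9·x^2) + (2 + 4·x)·Dx + (-1 + x + x^2)·Dx^2  (order 2).
h: a_k = 0, 36, 36, 18, 54, 963/10, 1503/10, 6759/28, 54837/140, …
ICs: h(0) = 0, h′(0) = 36.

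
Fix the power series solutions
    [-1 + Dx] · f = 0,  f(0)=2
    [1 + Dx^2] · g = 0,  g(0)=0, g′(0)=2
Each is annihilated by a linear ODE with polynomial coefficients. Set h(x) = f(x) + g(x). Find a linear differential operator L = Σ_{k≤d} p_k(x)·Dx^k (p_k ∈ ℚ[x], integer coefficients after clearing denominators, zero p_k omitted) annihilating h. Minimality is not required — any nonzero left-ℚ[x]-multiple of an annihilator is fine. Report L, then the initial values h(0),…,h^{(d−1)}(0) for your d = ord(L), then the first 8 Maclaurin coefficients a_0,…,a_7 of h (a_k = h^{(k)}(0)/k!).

f: a_k = 2, 2, 1, 1/3, 1/12, 1/60, 1/360, 1/2520, …
g: a_k = 0, 2, 0, -1/3, 0, 1/60, 0, -1/2520, …
f+g: L₀ = lclm(L_f,L_g), ord ≤ 1+2.
L = -1 + Dx - Dx^2 + Dx^3  (order 3).
h: a_k = 2, 4, 1, 0, 1/12, 1/30, 1/360, 0, …
ICs: h(0) = 2, h′(0) = 4, h′′(0) = 2.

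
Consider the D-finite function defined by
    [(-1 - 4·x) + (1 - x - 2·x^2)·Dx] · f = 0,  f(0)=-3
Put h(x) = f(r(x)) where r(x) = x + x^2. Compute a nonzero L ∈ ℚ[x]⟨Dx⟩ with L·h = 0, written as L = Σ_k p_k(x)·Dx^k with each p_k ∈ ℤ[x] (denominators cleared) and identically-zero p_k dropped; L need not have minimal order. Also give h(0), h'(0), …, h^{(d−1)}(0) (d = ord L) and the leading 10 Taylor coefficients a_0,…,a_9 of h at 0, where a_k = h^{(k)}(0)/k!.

L = (1 + 6·x + 12·x^2 + 8·x^3) + (-1 + x + 3·x^2 + 4·x^3 + 2·x^4)·Dx  (order 1).
h: a_k = -3, -3, -12, -33, -87, -240, -657, -1791, -4896, -13377, …
ICs: h(0) = -3.

f: a_k = -3, -3, -9, -15, -33, -63, -129, -255, -513, -1023, …
f∘r: x↦r, Dx↦Dx/r' in L_f ⇒ L₀.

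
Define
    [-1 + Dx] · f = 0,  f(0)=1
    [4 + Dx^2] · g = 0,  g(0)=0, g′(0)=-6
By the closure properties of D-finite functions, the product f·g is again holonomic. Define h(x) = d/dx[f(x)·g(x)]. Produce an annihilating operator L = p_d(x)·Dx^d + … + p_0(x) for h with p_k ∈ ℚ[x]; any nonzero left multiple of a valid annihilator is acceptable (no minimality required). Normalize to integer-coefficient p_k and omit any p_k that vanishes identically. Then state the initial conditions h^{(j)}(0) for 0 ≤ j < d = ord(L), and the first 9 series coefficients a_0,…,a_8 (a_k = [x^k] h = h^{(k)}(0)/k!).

f: a_k = 1, 1, 1/2, 1/6, 1/24, 1/120, 1/720, 1/5040, 1/40320, …
g: a_k = 0, -6, 0, 4, 0, -4/5, 0, 8/105, 0, …
f·g: L₀ = L_f ⊗_s L_g, ord ≤ 1·2.
h=h₀': d/dx-closure on L₀ ⇒ L.
L = 5 - 2·Dx + Dx^2  (order 2).
h: a_k = -6, -12, 3, 12, 19/4, -11/10, -139/120, -1/5, 359/6720, …
ICs: h(0) = -6, h′(0) = -12.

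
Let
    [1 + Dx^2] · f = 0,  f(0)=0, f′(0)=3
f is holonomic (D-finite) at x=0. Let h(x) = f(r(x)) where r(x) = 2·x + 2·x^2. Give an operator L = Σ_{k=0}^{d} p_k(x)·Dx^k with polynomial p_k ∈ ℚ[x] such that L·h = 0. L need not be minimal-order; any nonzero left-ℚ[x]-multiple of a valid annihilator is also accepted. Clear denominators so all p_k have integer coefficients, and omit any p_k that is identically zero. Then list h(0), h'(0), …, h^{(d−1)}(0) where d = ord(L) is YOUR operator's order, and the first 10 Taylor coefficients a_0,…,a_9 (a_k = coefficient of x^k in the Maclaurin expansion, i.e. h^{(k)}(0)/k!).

L = (4 + 24·x + 48·x^2 + 32·x^3) - 2·Dx + (1 + 2·x)·Dx^2  (order 2).
h: a_k = 0, 6, 6, -4, -12, -56/5, 0, 832/105, 112/15, 2272/945, …
ICs: h(0) = 0, h′(0) = 6.

f: a_k = 0, 3, 0, -1/2, 0, 1/40, 0, -1/1680, 0, 1/120960, …
L₀ from L_f via x↦r, Dx↦r'^{-1}Dx.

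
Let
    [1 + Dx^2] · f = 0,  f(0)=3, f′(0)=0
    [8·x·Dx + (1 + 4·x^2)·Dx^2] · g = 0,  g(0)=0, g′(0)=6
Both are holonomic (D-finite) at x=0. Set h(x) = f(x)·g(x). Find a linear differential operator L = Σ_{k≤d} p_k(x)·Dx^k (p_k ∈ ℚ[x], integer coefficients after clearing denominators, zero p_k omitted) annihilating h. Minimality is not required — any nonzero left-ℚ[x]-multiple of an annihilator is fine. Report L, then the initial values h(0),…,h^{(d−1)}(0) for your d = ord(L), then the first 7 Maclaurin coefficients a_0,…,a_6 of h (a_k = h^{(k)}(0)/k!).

f: a_k = 3, 0, -3/2, 0, 1/8, 0, -1/240, …
g: a_k = 0, 6, 0, -8, 0, 96/5, 0, …
h₀=f·g: eliminate ⇒ L₀, order ≤ 2·2.
L = (85 + 944·x^2 + 416·x^4 + 256·x^6 + 256·x^8) + (144·x + 704·x^3 + 768·x^5 + 1024·x^7)·Dx + (90 + 992·x^2 + 576·x^4 + 512·x^6 + 512·x^8)·Dx^2 + (144·x + 704·x^3 + 768·x^5 + 1024·x^7)·Dx^3 + (5 + 48·x^2 + 160·x^4 + 256·x^6 + 256·x^8)·Dx^4  (order 4).
h: a_k = 0, 18, 0, -33, 0, 1407/20, 0, …
ICs: h(0) = 0, h′(0) = 18, h′′(0) = 0, h′′′(0) = -198.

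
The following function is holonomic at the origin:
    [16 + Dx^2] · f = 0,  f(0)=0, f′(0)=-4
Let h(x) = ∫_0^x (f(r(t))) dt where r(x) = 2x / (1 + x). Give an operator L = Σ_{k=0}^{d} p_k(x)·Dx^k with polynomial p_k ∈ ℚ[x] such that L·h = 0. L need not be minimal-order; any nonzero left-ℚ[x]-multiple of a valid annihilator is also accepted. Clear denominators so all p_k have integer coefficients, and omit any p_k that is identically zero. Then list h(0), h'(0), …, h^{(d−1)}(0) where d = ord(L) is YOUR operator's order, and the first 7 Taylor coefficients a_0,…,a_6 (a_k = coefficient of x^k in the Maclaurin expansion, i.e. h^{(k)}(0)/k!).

L = 64·Dx + (2 + 6·x + 6·x^2 + 2·x^3)·Dx^2 + (1 + 4·x + 6·x^2 + 4·x^3 + x^4)·Dx^3  (order 3).
h: a_k = 0, 0, -4, 8/3, 58/3, -248/5, 1732/45, …
ICs: h(0) = 0, h′(0) = 0, h′′(0) = -8.

f: a_k = 0, -4, 0, 32/3, 0, -128/15, 0, …
Change of var in L_f (x↦r) gives L₀.
h=∫₀ˣh₀: take L = L₀·Dx.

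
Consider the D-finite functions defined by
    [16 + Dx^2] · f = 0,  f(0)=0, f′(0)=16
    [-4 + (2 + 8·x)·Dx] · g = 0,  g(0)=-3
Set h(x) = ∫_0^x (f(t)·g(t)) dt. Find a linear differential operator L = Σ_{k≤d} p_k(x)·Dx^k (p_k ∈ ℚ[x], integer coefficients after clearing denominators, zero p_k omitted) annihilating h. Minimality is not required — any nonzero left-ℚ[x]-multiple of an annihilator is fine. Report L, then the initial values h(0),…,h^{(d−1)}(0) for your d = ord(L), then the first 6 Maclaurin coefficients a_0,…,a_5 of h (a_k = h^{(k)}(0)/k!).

L = (28 + 128·x + 256·x^2)·Dx + (-4 - 16·x)·Dx^2 + (1 + 8·x + 16·x^2)·Dx^3  (order 3).
h: a_k = 0, 0, -24, -32, 56, 64/5, …
ICs: h(0) = 0, h′(0) = 0, h′′(0) = -48.

f: a_k = 0, 16, 0, -128/3, 0, 512/15, …
g: a_k = -3, -6, 6, -12, 30, -84, …
Product ⇒ symmetric product L₀, ord ≤ 2.
h=∫h₀ ⇒ L = L₀·Dx.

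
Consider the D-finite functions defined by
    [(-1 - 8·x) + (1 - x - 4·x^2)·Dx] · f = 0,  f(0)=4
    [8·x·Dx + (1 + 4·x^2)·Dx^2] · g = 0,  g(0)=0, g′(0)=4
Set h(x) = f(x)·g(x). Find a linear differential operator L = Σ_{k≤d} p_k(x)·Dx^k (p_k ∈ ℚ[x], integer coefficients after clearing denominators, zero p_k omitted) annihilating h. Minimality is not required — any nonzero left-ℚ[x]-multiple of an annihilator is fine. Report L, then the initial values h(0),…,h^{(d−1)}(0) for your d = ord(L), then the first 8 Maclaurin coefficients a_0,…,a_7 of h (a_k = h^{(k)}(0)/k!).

L = (8 + 8·x + 96·x^2) + (2 + 8·x + 16·x^2 + 96·x^3)·Dx + (-1 + x + 4·x^3 + 16·x^4)·Dx^2  (order 2).
h: a_k = 0, 16, 16, 176/3, 368/3, 6128/15, 4496/5, 50128/21, …
ICs: h(0) = 0, h′(0) = 16.

f: a_k = 4, 4, 20, 36, 116, 260, 724, 1764, …
g: a_k = 0, 4, 0, -16/3, 0, 64/5, 0, -256/7, …
Sym-product of L_f,L_g gives L₀ (≤ ord 2).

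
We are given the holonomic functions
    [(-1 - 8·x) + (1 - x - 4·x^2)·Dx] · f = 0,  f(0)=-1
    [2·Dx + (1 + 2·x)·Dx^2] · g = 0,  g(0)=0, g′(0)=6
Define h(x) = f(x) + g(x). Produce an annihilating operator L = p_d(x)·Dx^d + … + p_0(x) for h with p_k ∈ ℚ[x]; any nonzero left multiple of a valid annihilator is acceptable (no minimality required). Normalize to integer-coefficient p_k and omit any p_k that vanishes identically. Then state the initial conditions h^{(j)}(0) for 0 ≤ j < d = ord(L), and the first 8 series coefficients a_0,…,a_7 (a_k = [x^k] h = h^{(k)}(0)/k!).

f: a_k = -1, -1, -5, -9, -29, -65, -181, -441, …
g: a_k = 0, 6, -6, 8, -12, 96/5, -32, 384/7, …
Weyl lclm of L_f,L_g ⇒ L₀ (ord ≤ 3).
L = (94 + 644·x + 1664·x^2 + 1920·x^3 + 1536·x^4)·Dx + (23 + 324·x + 1448·x^2 + 3072·x^3 + 3904·x^4 + 2560·x^5)·Dx^2 + (-6 - 35·x - 53·x^2 + 98·x^3 + 528·x^4 + 864·x^5 + 512·x^6)·Dx^3  (order 3).
h: a_k = -1, 5, -11, -1, -41, -229/5, -213, -2703/7, …
ICs: h(0) = -1, h′(0) = 5, h′′(0) = -22.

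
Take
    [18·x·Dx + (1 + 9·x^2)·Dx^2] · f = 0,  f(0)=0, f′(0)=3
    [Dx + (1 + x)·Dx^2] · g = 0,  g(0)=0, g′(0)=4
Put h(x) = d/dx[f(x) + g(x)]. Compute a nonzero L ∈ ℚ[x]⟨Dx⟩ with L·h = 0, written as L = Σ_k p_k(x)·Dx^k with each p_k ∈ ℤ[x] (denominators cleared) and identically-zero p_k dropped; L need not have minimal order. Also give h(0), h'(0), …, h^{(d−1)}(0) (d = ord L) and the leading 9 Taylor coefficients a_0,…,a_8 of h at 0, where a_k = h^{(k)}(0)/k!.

L = (-18 - 54·x + 486·x^2 + 162·x^3) + (-20 - 36·x + 432·x^2 + 972·x^3 + 324·x^4)·Dx + (-1 + 17·x + 18·x^2 + 162·x^3 + 243·x^4 + 81·x^5)·Dx^2  (order 2).
h: a_k = 7, -4, -23, -4, 247, -4, -2183, -4, 19687, …
ICs: h(0) = 7, h′(0) = -4.

f: a_k = 0, 3, 0, -9, 0, 243/5, 0, -2187/7, 0, …
g: a_k = 0, 4, -2, 4/3, -1, 4/5, -2/3, 4/7, -1/2, …
f+g: L₀ = lclm(L_f,L_g), ord ≤ 2+2.
h=h₀': d/dx-closure on L₀ ⇒ L.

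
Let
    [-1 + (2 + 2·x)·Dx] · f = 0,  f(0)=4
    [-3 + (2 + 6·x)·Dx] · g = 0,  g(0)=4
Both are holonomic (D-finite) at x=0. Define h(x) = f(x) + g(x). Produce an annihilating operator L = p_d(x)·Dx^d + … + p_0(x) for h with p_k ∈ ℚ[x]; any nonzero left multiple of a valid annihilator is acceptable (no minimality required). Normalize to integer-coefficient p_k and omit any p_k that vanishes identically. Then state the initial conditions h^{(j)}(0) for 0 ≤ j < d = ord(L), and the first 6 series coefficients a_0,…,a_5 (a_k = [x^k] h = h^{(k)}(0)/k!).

L = -3 + (8 + 12·x)·Dx + (4 + 16·x + 12·x^2)·Dx^2  (order 2).
h: a_k = 8, 8, -5, 7, -205/16, 427/16, …
ICs: h(0) = 8, h′(0) = 8.

f: a_k = 4, 2, -1/2, 1/4, -5/32, 7/64, …
g: a_k = 4, 6, -9/2, 27/4, -405/32, 1701/64, …
h₀=f+g: left-lcm gives L₀, ord ≤ 2.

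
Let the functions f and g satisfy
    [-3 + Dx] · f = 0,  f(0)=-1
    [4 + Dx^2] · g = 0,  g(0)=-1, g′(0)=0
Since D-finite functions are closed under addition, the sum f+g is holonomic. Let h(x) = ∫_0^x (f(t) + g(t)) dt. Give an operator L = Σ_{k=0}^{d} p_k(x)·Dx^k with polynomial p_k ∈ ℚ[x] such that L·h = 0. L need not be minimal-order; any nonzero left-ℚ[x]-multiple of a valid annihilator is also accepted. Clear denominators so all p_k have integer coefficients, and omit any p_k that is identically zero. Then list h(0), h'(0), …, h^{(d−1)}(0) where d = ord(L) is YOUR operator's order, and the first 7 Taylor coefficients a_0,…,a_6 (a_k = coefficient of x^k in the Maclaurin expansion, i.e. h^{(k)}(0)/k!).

f: a_k = -1, -3, -9/2, -9/2, -27/8, -81/40, -81/80, …
g: a_k = -1, 0, 2, 0, -2/3, 0, 4/45, …
f+g: L₀ = lclm(L_f,L_g), ord ≤ 1+2.
∫: right-multiply L₀ by Dx.
L = -12·Dx + 4·Dx^2 - 3·Dx^3 + Dx^4  (order 4).
h: a_k = 0, -2, -3/2, -5/6, -9/8, -97/120, -27/80, …
ICs: h(0) = 0, h′(0) = -2, h′′(0) = -3, h′′′(0) = -5.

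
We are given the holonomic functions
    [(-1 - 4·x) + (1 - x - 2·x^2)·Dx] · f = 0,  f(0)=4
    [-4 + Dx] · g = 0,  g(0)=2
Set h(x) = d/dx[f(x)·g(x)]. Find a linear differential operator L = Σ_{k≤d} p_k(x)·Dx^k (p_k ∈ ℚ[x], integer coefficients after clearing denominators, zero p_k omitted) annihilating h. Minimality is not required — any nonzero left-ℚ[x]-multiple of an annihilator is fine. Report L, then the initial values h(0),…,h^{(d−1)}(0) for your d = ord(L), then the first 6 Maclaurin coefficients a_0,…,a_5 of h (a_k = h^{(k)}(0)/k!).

L = (30 + 4·x - 72·x^2 + 64·x^4) + (-5 + 5·x + 18·x^2 - 8·x^3 - 16·x^4)·Dx  (order 1).
h: a_k = 40, 240, 856, 7328/3, 6248, 45296/3, …
ICs: h(0) = 40.

f: a_k = 4, 4, 12, 20, 44, 84, …
g: a_k = 2, 8, 16, 64/3, 64/3, 256/15, …
Product ⇒ symmetric product L₀, ord ≤ 1.
Derive L from L₀ (diff closure).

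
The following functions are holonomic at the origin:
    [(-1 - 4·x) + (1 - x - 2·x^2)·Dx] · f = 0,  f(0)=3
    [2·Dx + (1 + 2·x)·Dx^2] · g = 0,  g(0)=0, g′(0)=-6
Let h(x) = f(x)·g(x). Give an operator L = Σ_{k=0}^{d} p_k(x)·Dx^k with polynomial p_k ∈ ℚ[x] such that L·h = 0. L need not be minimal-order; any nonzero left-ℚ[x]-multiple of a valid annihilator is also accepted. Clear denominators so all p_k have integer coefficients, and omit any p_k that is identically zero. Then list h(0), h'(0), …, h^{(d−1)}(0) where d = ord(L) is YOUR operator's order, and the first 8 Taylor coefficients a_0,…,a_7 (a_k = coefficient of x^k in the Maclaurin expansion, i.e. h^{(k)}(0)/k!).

L = (6 + 16·x) + (14·x + 20·x^2)·Dx + (-1 - x + 4·x^2 + 4·x^3)·Dx^2  (order 2).
h: a_k = 0, -18, 0, -60, -24, -1008/5, -768/5, -25248/35, …
ICs: h(0) = 0, h′(0) = -18.

f: a_k = 3, 3, 9, 15, 33, 63, 129, 255, …
g: a_k = 0, -6, 6, -8, 12, -96/5, 32, -384/7, …
h₀=f·g: eliminate ⇒ L₀, order ≤ 1·2.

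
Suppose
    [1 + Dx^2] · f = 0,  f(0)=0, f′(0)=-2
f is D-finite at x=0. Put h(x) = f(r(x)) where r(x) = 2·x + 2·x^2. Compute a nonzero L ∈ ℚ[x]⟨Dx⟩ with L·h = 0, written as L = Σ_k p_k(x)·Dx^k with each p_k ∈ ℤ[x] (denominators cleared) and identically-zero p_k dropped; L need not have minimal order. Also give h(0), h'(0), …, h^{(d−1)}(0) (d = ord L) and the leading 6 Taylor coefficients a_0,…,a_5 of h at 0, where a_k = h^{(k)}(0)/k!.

f: a_k = 0, -2, 0, 1/3, 0, -1/60, …
h₀=f(r): pull back L_f along r ⇒ L₀.
L = (4 + 24·x + 48·x^2 + 32·x^3) - 2·Dx + (1 + 2·x)·Dx^2  (order 2).
h: a_k = 0, -4, -4, 8/3, 8, 112/15, …
ICs: h(0) = 0, h′(0) = -4.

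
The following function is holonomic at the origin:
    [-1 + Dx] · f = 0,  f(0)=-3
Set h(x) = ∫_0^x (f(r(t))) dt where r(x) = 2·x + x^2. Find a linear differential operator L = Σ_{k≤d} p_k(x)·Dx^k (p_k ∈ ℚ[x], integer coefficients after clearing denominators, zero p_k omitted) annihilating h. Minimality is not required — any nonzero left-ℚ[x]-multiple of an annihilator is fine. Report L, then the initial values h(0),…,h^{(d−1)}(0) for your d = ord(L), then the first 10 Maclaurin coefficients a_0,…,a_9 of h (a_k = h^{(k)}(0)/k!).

f: a_k = -3, -3, -3/2, -1/2, -1/8, -1/40, -1/240, -1/1680, -1/13440, -1/120960, …
f∘r: x↦r, Dx↦Dx/r' in L_f ⇒ L₀.
h=∫h₀ ⇒ L = L₀·Dx.
L = (-2 - 2·x)·Dx + Dx^2  (order 2).
h: a_k = 0, -3, -3, -3, -5/2, -19/10, -13/10, -173/210, -407/840, -15/56, …
ICs: h(0) = 0, h′(0) = -3.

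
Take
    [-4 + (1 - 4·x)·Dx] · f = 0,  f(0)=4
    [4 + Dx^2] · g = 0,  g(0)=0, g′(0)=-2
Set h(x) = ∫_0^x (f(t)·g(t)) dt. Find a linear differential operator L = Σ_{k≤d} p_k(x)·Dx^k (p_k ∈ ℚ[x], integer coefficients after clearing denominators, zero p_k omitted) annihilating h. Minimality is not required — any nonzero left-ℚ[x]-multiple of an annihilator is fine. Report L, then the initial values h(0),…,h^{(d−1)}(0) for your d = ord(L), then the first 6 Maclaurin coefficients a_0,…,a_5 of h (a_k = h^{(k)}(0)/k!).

L = (-4 + 16·x)·Dx + 8·Dx^2 + (-1 + 4·x)·Dx^3  (order 3).
h: a_k = 0, 0, -4, -32/3, -92/3, -1472/15, …
ICs: h(0) = 0, h′(0) = 0, h′′(0) = -8.

f: a_k = 4, 16, 64, 256, 1024, 4096, …
g: a_k = 0, -2, 0, 4/3, 0, -4/15, …
h₀=f·g: eliminate ⇒ L₀, order ≤ 1·2.
h=∫h₀ ⇒ L = L₀·Dx.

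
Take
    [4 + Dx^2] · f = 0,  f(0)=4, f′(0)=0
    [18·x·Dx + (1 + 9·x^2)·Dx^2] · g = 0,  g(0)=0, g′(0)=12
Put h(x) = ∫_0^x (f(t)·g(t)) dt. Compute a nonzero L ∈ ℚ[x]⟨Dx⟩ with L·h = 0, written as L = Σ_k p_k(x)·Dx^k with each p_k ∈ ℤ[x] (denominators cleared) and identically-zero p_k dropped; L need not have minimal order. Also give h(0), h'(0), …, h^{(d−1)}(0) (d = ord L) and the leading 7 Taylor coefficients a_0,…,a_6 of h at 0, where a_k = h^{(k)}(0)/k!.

L = (2080 + 50256·x^2 + 89424·x^4 + 186624·x^6 + 419904·x^8)·Dx + (3168·x + 38880·x^3 + 139968·x^5 + 419904·x^7)·Dx^2 + (572 + 13788·x^2 + 33048·x^4 + 93312·x^6 + 209952·x^8)·Dx^3 + (792·x + 9720·x^3 + 34992·x^5 + 104976·x^7)·Dx^4 + (13 + 306·x^2 + 2673·x^4 + 11664·x^6 + 26244·x^8)·Dx^5  (order 5).
h: a_k = 0, 0, 24, 0, -60, 0, 2744/15, …
ICs: h(0) = 0, h′(0) = 0, h′′(0) = 48, h′′′(0) = 0, h′′′′(0) = -1440.

f: a_k = 4, 0, -8, 0, 8/3, 0, -16/45, …
g: a_k = 0, 12, 0, -36, 0, 972/5, 0, …
L₀ := L_f ⊗_s L_g (sym. prod.), ord ≤ 4.
∫: right-multiply L₀ by Dx.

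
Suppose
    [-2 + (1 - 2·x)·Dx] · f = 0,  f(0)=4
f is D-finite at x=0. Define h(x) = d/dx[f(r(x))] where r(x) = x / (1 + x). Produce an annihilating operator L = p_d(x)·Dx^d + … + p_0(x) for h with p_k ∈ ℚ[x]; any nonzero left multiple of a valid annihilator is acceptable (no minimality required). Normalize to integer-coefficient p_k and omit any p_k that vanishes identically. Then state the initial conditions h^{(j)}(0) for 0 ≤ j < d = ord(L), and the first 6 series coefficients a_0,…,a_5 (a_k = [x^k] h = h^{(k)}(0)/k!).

L = 2 + (-1 + x)·Dx  (order 1).
h: a_k = 8, 16, 24, 32, 40, 48, …
ICs: h(0) = 8.

f: a_k = 4, 8, 16, 32, 64, 128, …
h₀=f(r): pull back L_f along r ⇒ L₀.
h=h₀': d/dx-closure on L₀ ⇒ L.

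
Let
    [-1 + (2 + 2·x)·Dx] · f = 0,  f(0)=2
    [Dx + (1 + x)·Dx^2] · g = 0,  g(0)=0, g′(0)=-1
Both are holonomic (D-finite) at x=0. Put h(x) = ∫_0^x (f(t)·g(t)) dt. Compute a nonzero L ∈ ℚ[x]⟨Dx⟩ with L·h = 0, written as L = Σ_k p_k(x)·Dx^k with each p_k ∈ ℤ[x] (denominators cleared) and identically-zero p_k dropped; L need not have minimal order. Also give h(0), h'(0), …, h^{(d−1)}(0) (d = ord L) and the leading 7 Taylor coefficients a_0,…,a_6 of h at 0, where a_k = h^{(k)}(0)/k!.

f: a_k = 2, 1, -1/4, 1/8, -5/64, 7/128, -21/512, …
g: a_k = 0, -1, 1/2, -1/3, 1/4, -1/5, 1/6, …
h₀=f·g: eliminate ⇒ L₀, order ≤ 1·2.
h=∫₀ˣh₀: take L = L₀·Dx.
L = Dx + (4 + 8·x + 4·x^2)·Dx^3  (order 3).
h: a_k = 0, 0, -1, 0, 1/48, -1/60, 71/5760, …
ICs: h(0) = 0, h′(0) = 0, h′′(0) = -2.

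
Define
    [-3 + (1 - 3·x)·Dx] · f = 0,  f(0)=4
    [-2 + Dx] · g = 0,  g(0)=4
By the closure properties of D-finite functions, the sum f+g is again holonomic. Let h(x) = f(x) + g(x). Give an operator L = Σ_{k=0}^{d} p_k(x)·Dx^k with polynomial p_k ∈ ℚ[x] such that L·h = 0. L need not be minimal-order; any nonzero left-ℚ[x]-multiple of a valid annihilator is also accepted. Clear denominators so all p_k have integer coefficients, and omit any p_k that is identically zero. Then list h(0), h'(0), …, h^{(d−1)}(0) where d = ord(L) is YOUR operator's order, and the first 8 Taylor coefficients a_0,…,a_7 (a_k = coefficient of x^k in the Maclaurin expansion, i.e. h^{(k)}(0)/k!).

f: a_k = 4, 12, 36, 108, 324, 972, 2916, 8748, …
g: a_k = 4, 8, 8, 16/3, 8/3, 16/15, 16/45, 32/315, …
Weyl lclm of L_f,L_g ⇒ L₀ (ord ≤ 2).
L = (-24 - 36·x) + (14 + 24·x - 36·x^2)·Dx + (-1 - 3·x + 18·x^2)·Dx^2  (order 2).
h: a_k = 8, 20, 44, 340/3, 980/3, 14596/15, 131236/45, 2755652/315, …
ICs: h(0) = 8, h′(0) = 20.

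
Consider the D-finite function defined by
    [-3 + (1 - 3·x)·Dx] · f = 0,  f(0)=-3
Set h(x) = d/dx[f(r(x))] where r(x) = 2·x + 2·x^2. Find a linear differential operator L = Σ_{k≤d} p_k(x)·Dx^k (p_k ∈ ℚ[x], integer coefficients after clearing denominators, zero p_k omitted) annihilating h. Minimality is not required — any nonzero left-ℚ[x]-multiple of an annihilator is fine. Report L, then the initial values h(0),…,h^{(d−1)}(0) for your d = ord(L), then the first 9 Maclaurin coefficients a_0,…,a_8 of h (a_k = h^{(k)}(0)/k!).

L = (14 + 36·x + 36·x^2) + (-1 + 4·x + 18·x^2 + 12·x^3)·Dx  (order 1).
h: a_k = -18, -252, -2592, -23760, -204120, -1683504, -13499136, -106033536, -819862560, …
ICs: h(0) = -18.

f: a_k = -3, -9, -27, -81, -243, -729, -2187, -6561, -19683, …
Substitute x→r, Dx→(1/r')Dx; clear ⇒ L₀.
Differentiate: ansatz ord ≤ ord L₀ ⇒ L.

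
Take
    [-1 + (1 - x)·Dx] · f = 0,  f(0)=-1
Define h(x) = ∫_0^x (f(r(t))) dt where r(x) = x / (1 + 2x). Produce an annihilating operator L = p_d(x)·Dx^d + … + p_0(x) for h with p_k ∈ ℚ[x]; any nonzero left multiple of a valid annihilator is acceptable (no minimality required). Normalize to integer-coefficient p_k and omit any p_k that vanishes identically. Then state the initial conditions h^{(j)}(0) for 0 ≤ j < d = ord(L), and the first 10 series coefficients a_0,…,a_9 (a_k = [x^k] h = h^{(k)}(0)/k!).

L = -Dx + (1 + 3·x + 2·x^2)·Dx^2  (order 2).
h: a_k = 0, -1, -1/2, 1/3, -1/4, 1/5, -1/6, 1/7, -1/8, 1/9, …
ICs: h(0) = 0, h′(0) = -1.

f: a_k = -1, -1, -1, -1, -1, -1, -1, -1, -1, -1, …
L₀ from L_f via x↦r, Dx↦r'^{-1}Dx.
h=∫h₀ ⇒ L = L₀·Dx.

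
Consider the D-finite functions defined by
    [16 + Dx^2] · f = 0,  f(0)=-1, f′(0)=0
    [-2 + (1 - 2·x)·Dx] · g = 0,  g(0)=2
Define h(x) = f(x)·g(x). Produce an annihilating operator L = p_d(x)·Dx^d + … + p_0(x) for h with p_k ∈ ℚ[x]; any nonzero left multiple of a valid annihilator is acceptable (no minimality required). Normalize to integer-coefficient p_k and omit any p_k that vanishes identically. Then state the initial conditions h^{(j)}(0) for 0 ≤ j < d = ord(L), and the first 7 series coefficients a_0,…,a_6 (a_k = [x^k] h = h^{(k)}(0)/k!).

f: a_k = -1, 0, 8, 0, -32/3, 0, 256/45, …
g: a_k = 2, 4, 8, 16, 32, 64, 128, …
Sym-product of L_f,L_g gives L₀ (≤ ord 2).
L = (-16 + 32·x) + 4·Dx + (-1 + 2·x)·Dx^2  (order 2).
h: a_k = -2, -4, 8, 16, 32/3, 64/3, 2432/45, …
ICs: h(0) = -2, h′(0) = -4.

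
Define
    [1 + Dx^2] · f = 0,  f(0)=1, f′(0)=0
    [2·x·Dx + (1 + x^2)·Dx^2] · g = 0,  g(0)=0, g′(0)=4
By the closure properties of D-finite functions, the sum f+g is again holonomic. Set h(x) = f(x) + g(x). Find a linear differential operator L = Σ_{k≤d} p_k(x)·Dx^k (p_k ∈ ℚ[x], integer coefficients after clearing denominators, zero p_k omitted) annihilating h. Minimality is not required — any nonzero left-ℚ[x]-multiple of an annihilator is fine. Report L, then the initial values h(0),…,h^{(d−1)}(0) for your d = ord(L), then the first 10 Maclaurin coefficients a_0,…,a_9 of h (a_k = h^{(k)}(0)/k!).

f: a_k = 1, 0, -1/2, 0, 1/24, 0, -1/720, 0, 1/40320, 0, …
g: a_k = 0, 4, 0, -4/3, 0, 4/5, 0, -4/7, 0, 4/9, …
Sum ⇒ L₀ = lclm(L_f,L_g) in ℚ(x)⟨Dx⟩.
L = (-22·x + 28·x^3 + 2·x^5)·Dx + (-1 + 7·x^2 + 9·x^4 + x^6)·Dx^2 + (-22·x + 28·x^3 + 2·x^5)·Dx^3 + (-1 + 7·x^2 + 9·x^4 + x^6)·Dx^4  (order 4).
h: a_k = 1, 4, -1/2, -4/3, 1/24, 4/5, -1/720, -4/7, 1/40320, 4/9, …
ICs: h(0) = 1, h′(0) = 4, h′′(0) = -1, h′′′(0) = -8.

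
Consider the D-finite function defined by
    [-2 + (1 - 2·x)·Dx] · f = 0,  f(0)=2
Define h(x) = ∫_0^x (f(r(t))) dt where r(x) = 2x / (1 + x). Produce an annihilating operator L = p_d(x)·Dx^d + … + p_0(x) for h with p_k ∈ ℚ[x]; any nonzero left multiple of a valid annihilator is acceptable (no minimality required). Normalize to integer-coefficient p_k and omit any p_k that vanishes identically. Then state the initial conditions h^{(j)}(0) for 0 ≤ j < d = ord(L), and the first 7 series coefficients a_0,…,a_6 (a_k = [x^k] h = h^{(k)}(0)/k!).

f: a_k = 2, 4, 8, 16, 32, 64, 128, …
Substitute x→r, Dx→(1/r')Dx; clear ⇒ L₀.
h=∫₀ˣh₀: take L = L₀·Dx.
L = 4·Dx + (-1 + 2·x + 3·x^2)·Dx^2  (order 2).
h: a_k = 0, 2, 4, 8, 18, 216/5, 108, …
ICs: h(0) = 0, h′(0) = 2.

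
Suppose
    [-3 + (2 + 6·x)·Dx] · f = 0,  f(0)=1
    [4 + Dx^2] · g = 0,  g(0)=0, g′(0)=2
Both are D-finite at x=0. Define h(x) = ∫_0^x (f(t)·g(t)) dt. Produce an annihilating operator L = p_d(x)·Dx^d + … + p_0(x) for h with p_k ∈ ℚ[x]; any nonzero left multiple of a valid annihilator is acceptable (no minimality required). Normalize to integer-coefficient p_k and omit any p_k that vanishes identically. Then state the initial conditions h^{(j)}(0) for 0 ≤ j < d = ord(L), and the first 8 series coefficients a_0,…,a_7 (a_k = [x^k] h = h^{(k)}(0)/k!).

f: a_k = 1, 3/2, -9/8, 27/16, -405/128, 1701/256, -15309/1024, 72171/2048, …
g: a_k = 0, 2, 0, -4/3, 0, 4/15, 0, -8/315, …
Product ⇒ symmetric product L₀, ord ≤ 2.
Integrate: L := L₀·Dx.
L = (43 + 96·x + 144·x^2)·Dx + (-12 - 36·x)·Dx^2 + (4 + 24·x + 36·x^2)·Dx^3  (order 3).
h: a_k = 0, 0, 1, 1, -43/48, 11/40, -4379/5760, 7321/4480, …
ICs: h(0) = 0, h′(0) = 0, h′′(0) = 2.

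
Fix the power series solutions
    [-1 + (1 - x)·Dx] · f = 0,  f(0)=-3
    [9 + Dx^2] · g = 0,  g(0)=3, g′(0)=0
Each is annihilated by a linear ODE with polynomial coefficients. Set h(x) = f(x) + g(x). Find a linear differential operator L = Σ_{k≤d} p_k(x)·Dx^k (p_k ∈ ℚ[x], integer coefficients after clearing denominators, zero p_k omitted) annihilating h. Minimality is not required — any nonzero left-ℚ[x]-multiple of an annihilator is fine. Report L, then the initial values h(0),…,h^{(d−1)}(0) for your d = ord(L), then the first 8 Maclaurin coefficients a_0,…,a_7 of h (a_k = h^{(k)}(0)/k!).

L = (135 - 162·x + 81·x^2) + (-99 + 261·x - 243·x^2 + 81·x^3)·Dx + (15 - 18·x + 9·x^2)·Dx^2 + (-11 + 29·x - 27·x^2 + 9·x^3)·Dx^3  (order 3).
h: a_k = 0, -3, -33/2, -3, 57/8, -3, -483/80, -3, …
ICs: h(0) = 0, h′(0) = -3, h′′(0) = -33.

f: a_k = -3, -3, -3, -3, -3, -3, -3, -3, …
g: a_k = 3, 0, -27/2, 0, 81/8, 0, -243/80, 0, …
Weyl lclm of L_f,L_g ⇒ L₀ (ord ≤ 3).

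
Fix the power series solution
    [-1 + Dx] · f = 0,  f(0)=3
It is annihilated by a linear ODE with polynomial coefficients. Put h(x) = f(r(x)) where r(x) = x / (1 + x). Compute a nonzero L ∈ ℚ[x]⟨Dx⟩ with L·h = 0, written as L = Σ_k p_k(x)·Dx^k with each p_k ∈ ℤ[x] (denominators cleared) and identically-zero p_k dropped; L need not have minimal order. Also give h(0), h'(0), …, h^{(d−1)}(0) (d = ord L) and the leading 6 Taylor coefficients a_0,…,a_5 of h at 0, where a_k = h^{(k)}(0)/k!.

f: a_k = 3, 3, 3/2, 1/2, 1/8, 1/40, …
h₀=f(r): pull back L_f along r ⇒ L₀.
L = -1 + (1 + 2·x + x^2)·Dx  (order 1).
h: a_k = 3, 3, -3/2, 1/2, 1/8, -19/40, …
ICs: h(0) = 3.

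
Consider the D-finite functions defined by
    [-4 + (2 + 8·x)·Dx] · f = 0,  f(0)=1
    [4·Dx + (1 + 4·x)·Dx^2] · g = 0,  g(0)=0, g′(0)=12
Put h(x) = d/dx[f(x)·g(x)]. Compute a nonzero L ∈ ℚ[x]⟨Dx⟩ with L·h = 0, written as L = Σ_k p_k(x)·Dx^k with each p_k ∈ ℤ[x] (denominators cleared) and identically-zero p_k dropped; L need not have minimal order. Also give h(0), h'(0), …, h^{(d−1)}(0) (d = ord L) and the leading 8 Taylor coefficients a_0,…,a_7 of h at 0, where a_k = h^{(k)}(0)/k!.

L = 4 + (8 + 32·x)·Dx + (1 + 8·x + 16·x^2)·Dx^2  (order 2).
h: a_k = 12, 0, -24, 128, -568, 11904/5, -48688/5, 1376768/35, …
ICs: h(0) = 12, h′(0) = 0.

f: a_k = 1, 2, -2, 4, -10, 28, -84, 264, …
g: a_k = 0, 12, -24, 64, -192, 3072/5, -2048, 49152/7, …
L₀ := L_f ⊗_s L_g (sym. prod.), ord ≤ 2.
h₀' ⇒ L via d/dx closure of L₀.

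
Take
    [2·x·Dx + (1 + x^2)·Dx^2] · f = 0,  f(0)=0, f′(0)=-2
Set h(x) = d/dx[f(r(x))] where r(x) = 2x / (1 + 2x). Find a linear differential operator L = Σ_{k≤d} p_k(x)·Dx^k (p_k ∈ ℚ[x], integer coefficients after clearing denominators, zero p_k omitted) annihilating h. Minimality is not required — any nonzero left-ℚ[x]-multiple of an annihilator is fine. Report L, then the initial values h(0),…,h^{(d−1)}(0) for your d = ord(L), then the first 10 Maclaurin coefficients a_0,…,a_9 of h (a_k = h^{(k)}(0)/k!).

L = (4 + 16·x) + (1 + 4·x + 8·x^2)·Dx  (order 1).
h: a_k = -4, 16, -32, 0, 256, -1024, 2048, 0, -16384, 65536, …
ICs: h(0) = -4.

f: a_k = 0, -2, 0, 2/3, 0, -2/5, 0, 2/7, 0, -2/9, …
h₀=f(r): pull back L_f along r ⇒ L₀.
Derive L from L₀ (diff closure).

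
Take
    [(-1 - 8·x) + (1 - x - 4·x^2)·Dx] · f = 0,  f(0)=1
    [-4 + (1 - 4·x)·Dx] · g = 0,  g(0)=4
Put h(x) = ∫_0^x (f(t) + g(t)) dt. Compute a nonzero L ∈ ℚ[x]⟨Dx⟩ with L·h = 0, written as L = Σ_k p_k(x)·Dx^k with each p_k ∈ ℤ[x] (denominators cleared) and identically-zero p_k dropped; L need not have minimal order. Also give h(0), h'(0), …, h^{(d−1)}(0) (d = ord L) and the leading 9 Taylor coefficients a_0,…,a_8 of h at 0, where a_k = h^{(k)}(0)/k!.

f: a_k = 1, 1, 5, 9, 29, 65, 181, 441, 1165, …
g: a_k = 4, 16, 64, 256, 1024, 4096, 16384, 65536, 262144, …
Sum ⇒ L₀ = lclm(L_f,L_g) in ℚ(x)⟨Dx⟩.
h=∫₀ˣh₀: take L = L₀·Dx.
L = (8 - 288·x + 384·x^2 - 512·x^3)·Dx + (22 - 8·x - 288·x^2 + 640·x^3 - 1024·x^4)·Dx^2 + (-3 + 23·x - 56·x^2 + 32·x^3 + 128·x^4 - 256·x^5)·Dx^3  (order 3).
h: a_k = 0, 5, 17/2, 23, 265/4, 1053/5, 1387/2, 16565/7, 65977/8, …
ICs: h(0) = 0, h′(0) = 5, h′′(0) = 17.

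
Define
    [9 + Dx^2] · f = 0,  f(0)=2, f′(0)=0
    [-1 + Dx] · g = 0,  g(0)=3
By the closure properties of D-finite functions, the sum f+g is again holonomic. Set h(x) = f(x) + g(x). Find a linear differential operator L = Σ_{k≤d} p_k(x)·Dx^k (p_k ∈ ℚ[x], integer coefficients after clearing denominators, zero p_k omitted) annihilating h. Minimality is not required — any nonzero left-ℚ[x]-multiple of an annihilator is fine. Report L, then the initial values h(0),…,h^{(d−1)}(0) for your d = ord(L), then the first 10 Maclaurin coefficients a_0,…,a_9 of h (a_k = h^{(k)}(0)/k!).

f: a_k = 2, 0, -9, 0, 27/4, 0, -81/40, 0, 729/2240, 0, …
g: a_k = 3, 3, 3/2, 1/2, 1/8, 1/40, 1/240, 1/1680, 1/13440, 1/120960, …
f+g: L₀ = lclm(L_f,L_g), ord ≤ 2+1.
L = -9 + 9·Dx - Dx^2 + Dx^3  (order 3).
h: a_k = 5, 3, -15/2, 1/2, 55/8, 1/40, -97/48, 1/1680, 125/384, 1/120960, …
ICs: h(0) = 5, h′(0) = 3, h′′(0) = -15.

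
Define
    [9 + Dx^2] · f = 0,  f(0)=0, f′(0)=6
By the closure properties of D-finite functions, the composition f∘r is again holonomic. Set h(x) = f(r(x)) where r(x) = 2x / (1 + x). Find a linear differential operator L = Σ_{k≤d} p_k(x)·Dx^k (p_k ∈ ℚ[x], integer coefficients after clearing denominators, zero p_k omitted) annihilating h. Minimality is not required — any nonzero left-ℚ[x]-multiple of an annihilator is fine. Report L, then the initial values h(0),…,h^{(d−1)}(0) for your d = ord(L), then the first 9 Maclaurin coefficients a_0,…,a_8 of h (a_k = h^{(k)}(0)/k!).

L = 36 + (2 + 6·x + 6·x^2 + 2·x^3)·Dx + (1 + 4·x + 6·x^2 + 4·x^3 + x^4)·Dx^2  (order 2).
h: a_k = 0, 12, -12, -60, 204, -1452/5, 60, 26772/35, -11292/5, …
ICs: h(0) = 0, h′(0) = 12.

f: a_k = 0, 6, 0, -9, 0, 81/20, 0, -243/280, 0, …
Substitute x→r, Dx→(1/r')Dx; clear ⇒ L₀.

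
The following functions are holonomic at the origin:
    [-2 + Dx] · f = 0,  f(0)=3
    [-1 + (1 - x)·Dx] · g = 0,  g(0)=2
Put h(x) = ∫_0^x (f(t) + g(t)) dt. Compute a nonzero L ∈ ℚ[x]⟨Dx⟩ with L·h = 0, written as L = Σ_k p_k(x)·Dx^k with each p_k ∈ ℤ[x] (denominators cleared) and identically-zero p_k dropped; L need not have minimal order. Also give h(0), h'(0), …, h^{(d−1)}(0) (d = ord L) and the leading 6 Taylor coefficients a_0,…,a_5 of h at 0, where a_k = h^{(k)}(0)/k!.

L = 4·x·Dx + (2 - 8·x + 4·x^2)·Dx^2 + (-1 + 3·x - 2·x^2)·Dx^3  (order 3).
h: a_k = 0, 5, 4, 8/3, 3/2, 4/5, …
ICs: h(0) = 0, h′(0) = 5, h′′(0) = 8.

f: a_k = 3, 6, 6, 4, 2, 4/5, …
g: a_k = 2, 2, 2, 2, 2, 2, …
h₀=f+g: left-lcm gives L₀, ord ≤ 2.
∫: right-multiply L₀ by Dx.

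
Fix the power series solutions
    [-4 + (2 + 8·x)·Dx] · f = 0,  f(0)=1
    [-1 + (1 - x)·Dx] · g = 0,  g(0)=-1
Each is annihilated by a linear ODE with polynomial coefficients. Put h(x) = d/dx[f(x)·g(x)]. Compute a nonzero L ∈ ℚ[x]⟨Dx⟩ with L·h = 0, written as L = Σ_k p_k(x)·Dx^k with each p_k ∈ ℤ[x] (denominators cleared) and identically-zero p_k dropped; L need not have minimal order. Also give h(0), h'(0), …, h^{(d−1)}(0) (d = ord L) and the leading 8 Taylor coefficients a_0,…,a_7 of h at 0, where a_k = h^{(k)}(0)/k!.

f: a_k = 1, 2, -2, 4, -10, 28, -84, 264, …
g: a_k = -1, -1, -1, -1, -1, -1, -1, -1, …
Product ⇒ symmetric product L₀, ord ≤ 1.
Differentiate: ansatz ord ≤ ord L₀ ⇒ L.
L = (2 + 36·x + 12·x^2) + (-3 - 11·x + 6·x^2 + 8·x^3)·Dx  (order 1).
h: a_k = -3, -2, -15, 20, -115, 366, -1421, 5240, …
ICs: h(0) = -3.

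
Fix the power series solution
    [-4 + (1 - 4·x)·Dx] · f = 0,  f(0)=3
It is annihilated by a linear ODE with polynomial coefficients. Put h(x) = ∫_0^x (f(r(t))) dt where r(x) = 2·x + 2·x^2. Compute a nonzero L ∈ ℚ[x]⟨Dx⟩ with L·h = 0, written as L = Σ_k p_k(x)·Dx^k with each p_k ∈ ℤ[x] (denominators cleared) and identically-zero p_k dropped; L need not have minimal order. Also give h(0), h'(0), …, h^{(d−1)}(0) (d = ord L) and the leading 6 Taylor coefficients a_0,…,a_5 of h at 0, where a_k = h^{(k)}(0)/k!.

f: a_k = 3, 12, 48, 192, 768, 3072, …
Substitute x→r, Dx→(1/r')Dx; clear ⇒ L₀.
h=∫h₀ ⇒ L = L₀·Dx.
L = (8 + 16·x)·Dx + (-1 + 8·x + 8·x^2)·Dx^2  (order 2).
h: a_k = 0, 3, 12, 72, 480, 17088/5, …
ICs: h(0) = 0, h′(0) = 3.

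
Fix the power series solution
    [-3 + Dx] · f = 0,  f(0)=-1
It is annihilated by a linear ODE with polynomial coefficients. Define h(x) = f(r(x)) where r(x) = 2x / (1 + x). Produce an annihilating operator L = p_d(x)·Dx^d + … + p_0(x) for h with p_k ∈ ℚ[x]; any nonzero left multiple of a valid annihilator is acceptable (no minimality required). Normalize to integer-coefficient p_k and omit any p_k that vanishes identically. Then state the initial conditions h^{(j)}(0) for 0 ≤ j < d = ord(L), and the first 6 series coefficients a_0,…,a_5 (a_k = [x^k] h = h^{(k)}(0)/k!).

L = -6 + (1 + 2·x + x^2)·Dx  (order 1).
h: a_k = -1, -6, -12, -6, 6, 6/5, …
ICs: h(0) = -1.

f: a_k = -1, -3, -9/2, -9/2, -27/8, -81/40, …
L₀ from L_f via x↦r, Dx↦r'^{-1}Dx.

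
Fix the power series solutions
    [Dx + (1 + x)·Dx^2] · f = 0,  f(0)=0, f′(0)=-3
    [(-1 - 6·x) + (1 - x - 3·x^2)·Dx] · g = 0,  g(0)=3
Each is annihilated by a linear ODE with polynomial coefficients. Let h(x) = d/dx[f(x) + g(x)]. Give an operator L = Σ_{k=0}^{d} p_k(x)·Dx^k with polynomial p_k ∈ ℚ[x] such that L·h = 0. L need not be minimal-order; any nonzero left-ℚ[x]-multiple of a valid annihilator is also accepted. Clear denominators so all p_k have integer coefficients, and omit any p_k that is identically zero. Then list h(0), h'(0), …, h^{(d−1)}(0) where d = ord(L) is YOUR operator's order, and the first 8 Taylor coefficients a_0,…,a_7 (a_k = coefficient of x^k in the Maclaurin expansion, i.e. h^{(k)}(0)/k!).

f: a_k = 0, -3, 3/2, -1, 3/4, -3/5, 1/2, -3/7, …
g: a_k = 3, 3, 12, 21, 57, 120, 291, 651, …
f+g: L₀ = lclm(L_f,L_g), ord ≤ 2+1.
Derive L from L₀ (diff closure).
L = (-58 - 350·x - 636·x^2 - 756·x^3 - 324·x^4) + (-40 - 364·x - 976·x^2 - 1632·x^3 - 1530·x^4 - 540·x^5)·Dx + (9 + 31·x + 27·x^2 - 115·x^3 - 345·x^4 - 333·x^5 - 108·x^6)·Dx^2  (order 2).
h: a_k = 0, 27, 60, 231, 597, 1749, 4554, 12195, …
ICs: h(0) = 0, h′(0) = 27.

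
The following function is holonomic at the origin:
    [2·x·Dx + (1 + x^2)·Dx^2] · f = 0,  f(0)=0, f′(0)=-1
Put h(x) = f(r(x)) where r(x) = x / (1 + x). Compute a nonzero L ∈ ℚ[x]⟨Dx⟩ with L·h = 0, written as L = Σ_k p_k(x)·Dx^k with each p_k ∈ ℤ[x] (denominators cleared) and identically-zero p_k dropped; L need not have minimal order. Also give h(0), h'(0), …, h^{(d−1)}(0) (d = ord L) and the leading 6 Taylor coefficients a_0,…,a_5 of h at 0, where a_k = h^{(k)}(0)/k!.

L = (2 + 4·x)·Dx + (1 + 2·x + 2·x^2)·Dx^2  (order 2).
h: a_k = 0, -1, 1, -2/3, 0, 4/5, …
ICs: h(0) = 0, h′(0) = -1.

f: a_k = 0, -1, 0, 1/3, 0, -1/5, …
h₀=f(r): pull back L_f along r ⇒ L₀.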